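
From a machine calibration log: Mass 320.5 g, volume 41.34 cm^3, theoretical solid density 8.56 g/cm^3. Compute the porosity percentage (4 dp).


rho_part = 320.5 / 41.34 = 7.75278181 g/cm^3
Porosity = (1 - 7.75278181/8.56)*100 = 9.4301 %


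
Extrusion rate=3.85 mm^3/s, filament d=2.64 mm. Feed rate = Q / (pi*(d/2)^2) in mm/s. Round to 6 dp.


A = pi*(2.64/2)^2 = 5.473911
v = 3.85 / 5.473911 = 0.703336 mm/s


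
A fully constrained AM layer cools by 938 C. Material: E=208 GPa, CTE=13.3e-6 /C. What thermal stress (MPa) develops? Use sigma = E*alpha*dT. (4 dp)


sigma = 208*1000 * 13.3e-6 * 938 = 2594.8832 MPa


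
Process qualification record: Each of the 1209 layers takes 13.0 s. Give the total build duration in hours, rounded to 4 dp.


t = 1209 * 13.0 / 3600 = 4.3658 hrs


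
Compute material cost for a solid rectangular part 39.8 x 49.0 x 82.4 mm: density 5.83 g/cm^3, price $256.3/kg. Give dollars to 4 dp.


V = 39.8 * 49.0 * 82.4 = 160696.48 mm^3 = 160.69648 cm^3
Mass = 160.69648 * 5.83 / 1000 = 0.93686048 kg
Cost = 0.93686048 * 256.3 = 240.1173 $


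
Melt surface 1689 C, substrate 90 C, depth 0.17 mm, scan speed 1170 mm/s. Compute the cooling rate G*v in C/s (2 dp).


G = (1689-90)/0.17 = 9405.88235294 C/mm
CR = 9405.88235294 * 1170 = 11004882.35 C/s


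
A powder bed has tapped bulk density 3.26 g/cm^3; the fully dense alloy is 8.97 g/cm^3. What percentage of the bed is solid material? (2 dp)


Packing = (3.26/8.97)*100 = 36.34 %


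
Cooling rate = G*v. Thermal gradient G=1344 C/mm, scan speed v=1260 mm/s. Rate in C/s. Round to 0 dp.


CR = 1344 * 1260 = 1693440 C/s


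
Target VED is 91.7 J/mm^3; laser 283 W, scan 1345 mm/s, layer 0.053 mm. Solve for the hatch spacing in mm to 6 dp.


h = 283 / (91.7*1345*0.053) = 0.043293 mm


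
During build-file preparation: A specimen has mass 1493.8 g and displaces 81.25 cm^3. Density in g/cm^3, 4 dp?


rho = 1493.8 / 81.25 = 18.3852 g/cm^3


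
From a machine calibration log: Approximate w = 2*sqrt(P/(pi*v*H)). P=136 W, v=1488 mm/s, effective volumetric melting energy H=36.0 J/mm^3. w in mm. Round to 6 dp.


w = 2*sqrt(136/(pi*1488*36.0)) = 0.056855 mm


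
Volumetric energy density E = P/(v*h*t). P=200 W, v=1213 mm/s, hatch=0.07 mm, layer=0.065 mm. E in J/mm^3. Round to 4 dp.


E = 200 / (1213*0.07*0.065) = 36.2375 J/mm^3


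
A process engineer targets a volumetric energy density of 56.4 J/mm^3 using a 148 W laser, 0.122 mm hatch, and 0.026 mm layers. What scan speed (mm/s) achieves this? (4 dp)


v = 148 / (56.4*0.122*0.026) = 827.2741 mm/s


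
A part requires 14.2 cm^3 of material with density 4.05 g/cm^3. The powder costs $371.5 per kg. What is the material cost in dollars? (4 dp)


Mass = 14.2*4.05/1000 = 0.05751 kg
Cost = 0.05751 * 371.5 = 21.365 $


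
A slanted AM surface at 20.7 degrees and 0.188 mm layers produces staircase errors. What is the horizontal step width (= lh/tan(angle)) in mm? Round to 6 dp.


step = 0.188 / tan(20.7) = 0.497528 mm


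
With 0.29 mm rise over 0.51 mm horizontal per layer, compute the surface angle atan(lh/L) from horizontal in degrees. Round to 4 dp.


angle = atan(0.29/0.51) = 29.6237 degrees


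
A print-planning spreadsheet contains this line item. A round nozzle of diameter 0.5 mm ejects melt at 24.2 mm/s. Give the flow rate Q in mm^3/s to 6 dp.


A = pi*(0.5/2)^2 = 0.19634954 mm^2
Q = 0.19634954 * 24.2 = 4.751659 mm^3/s


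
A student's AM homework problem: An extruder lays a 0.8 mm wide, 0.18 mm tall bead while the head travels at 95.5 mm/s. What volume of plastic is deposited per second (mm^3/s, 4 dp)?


Rate = 0.8 * 0.18 * 95.5 = 13.752 mm^3/s


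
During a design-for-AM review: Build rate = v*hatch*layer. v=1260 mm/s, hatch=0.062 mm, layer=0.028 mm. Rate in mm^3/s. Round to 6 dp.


Rate = 1260 * 0.062 * 0.028 = 2.18736 mm^3/s


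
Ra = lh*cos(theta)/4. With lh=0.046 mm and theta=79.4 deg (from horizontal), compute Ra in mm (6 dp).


Ra = 0.046 * cos(79.4) / 4 = 0.002115 mm


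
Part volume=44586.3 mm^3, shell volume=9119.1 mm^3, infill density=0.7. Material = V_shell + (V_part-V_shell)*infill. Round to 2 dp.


V_infill = (44586.3 - 9119.1) * 0.7 = 24827.04
V_total = 9119.1 + 24827.04 = 33946.14 mm^3


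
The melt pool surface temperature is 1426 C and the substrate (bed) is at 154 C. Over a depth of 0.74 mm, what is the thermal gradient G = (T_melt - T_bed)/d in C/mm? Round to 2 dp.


G = (1426-154)/0.74 = 1718.92 C/mm


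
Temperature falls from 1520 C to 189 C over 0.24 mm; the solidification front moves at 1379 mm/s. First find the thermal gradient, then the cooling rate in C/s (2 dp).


G = (1520-189)/0.24 = 5545.83333333 C/mm
CR = 5545.83333333 * 1379 = 7647704.17 C/s


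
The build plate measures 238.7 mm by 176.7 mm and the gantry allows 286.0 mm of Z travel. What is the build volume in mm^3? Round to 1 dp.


V = 238.7 * 176.7 * 286.0 = 12062990.9 mm^3


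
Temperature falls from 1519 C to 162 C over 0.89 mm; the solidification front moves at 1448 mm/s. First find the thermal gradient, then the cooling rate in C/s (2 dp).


G = (1519-162)/0.89 = 1524.71910112 C/mm
CR = 1524.71910112 * 1448 = 2207793.26 C/s


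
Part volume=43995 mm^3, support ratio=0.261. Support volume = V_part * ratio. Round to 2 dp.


V_support = 43995 * 0.261 = 11482.7 mm^3


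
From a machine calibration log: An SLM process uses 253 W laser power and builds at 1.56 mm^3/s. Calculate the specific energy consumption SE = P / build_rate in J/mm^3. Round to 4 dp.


SE = 253 / 1.56 = 162.1795 J/mm^3


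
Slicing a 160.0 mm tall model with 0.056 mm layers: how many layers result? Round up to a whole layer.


Layers = ceil(160.0/0.056) = 2858


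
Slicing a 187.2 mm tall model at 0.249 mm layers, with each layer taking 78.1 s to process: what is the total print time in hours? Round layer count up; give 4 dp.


Layers = ceil(187.2/0.249) = 752
t = 752 * 78.1 / 3600 = 16.3142 hrs


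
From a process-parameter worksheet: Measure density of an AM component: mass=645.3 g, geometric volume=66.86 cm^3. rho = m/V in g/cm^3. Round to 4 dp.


rho = 645.3 / 66.86 = 9.6515 g/cm^3


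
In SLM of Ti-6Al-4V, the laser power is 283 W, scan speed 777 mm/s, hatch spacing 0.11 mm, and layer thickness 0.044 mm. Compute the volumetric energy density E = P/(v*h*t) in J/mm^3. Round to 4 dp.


E = 283 / (777*0.11*0.044) = 75.2523 J/mm^3


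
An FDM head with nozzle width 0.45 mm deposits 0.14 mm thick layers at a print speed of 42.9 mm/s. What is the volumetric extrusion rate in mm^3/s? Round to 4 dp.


Rate = 0.45 * 0.14 * 42.9 = 2.7027 mm^3/s


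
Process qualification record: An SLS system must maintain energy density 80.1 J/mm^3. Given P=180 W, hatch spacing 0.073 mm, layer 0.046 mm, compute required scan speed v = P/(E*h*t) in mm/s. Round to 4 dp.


v = 180 / (80.1*0.073*0.046) = 669.2052 mm/s


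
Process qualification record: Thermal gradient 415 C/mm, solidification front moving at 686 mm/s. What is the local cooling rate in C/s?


CR = 415 * 686 = 284690 C/s


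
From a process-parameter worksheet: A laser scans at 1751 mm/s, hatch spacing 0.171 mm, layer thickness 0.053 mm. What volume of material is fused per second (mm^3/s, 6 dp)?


Rate = 1751 * 0.171 * 0.053 = 15.869313 mm^3/s


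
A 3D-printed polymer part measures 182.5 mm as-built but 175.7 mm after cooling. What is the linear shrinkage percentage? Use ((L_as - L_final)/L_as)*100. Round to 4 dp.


Shrinkage = ((182.5-175.7)/182.5)*100 = 3.726 %


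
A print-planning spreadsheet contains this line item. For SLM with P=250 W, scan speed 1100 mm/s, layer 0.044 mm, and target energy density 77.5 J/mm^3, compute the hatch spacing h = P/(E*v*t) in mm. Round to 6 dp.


h = 250 / (77.5*1100*0.044) = 0.066649 mm


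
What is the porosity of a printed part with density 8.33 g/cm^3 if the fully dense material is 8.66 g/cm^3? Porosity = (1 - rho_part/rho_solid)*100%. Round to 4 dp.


Porosity = (1-8.33/8.66)*100 = 3.8106 %


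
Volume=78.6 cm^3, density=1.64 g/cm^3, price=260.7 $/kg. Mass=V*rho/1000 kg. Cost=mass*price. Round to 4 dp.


Mass = 78.6*1.64/1000 = 0.128904 kg
Cost = 0.128904 * 260.7 = 33.6053 $


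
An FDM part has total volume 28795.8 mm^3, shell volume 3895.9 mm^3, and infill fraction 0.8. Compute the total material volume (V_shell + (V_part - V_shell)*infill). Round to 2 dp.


V_infill = (28795.8 - 3895.9) * 0.8 = 19919.92
V_total = 3895.9 + 19919.92 = 23815.82 mm^3


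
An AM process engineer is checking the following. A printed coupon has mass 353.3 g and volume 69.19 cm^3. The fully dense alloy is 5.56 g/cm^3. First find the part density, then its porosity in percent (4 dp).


rho_part = 353.3 / 69.19 = 5.10622922 g/cm^3
Porosity = (1 - 5.10622922/5.56)*100 = 8.1613 %


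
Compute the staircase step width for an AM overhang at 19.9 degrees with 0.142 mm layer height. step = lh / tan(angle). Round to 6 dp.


step = 0.142 / tan(19.9) = 0.392271 mm


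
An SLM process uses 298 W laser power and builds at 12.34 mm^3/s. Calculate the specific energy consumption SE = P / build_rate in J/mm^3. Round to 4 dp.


SE = 298 / 12.34 = 24.1491 J/mm^3


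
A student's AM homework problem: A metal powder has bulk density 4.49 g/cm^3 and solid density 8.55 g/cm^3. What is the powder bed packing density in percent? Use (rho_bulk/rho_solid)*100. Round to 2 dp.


Packing = (4.49/8.55)*100 = 52.51 %


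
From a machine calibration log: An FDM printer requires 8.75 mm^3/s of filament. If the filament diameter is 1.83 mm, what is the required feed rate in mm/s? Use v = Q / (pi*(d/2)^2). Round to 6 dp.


A = pi*(1.83/2)^2 = 2.63022
v = 8.75 / 2.63022 = 3.326718 mm/s


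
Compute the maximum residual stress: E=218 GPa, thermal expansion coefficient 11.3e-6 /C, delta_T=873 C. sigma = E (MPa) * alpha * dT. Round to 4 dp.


sigma = 218*1000 * 11.3e-6 * 873 = 2150.5482 MPa


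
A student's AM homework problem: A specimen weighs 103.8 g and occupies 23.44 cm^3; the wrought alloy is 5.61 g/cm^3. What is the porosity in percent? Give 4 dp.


rho_part = 103.8 / 23.44 = 4.42832765 g/cm^3
Porosity = (1 - 4.42832765/5.61)*100 = 21.0637 %


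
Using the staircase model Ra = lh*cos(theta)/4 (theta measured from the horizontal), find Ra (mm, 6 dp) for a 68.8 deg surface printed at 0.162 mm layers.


Ra = 0.162 * cos(68.8) / 4 = 0.014646 mm


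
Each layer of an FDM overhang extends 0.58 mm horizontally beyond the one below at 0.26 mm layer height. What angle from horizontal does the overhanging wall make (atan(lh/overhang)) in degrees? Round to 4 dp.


angle = atan(0.26/0.58) = 24.1455 degrees


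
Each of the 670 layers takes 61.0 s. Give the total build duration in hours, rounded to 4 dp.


t = 670 * 61.0 / 3600 = 11.3528 hrs


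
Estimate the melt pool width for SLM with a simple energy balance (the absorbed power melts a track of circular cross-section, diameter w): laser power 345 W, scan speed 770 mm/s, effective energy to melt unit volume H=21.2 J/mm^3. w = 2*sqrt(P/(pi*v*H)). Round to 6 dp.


w = 2*sqrt(345/(pi*770*21.2)) = 0.164041 mm


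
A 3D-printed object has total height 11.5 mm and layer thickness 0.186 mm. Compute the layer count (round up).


Layers = ceil(11.5/0.186) = 62


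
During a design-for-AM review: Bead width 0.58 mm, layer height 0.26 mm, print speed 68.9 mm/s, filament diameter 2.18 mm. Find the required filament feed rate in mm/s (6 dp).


Q = 0.58 * 0.26 * 68.9 = 10.39012 mm^3/s
A_fil = pi*(2.18/2)^2 = 3.73252623 mm^2
v_feed = 10.39012 / 3.73252623 = 2.78367 mm/s


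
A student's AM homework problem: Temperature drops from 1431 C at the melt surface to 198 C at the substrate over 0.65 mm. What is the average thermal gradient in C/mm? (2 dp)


G = (1431-198)/0.65 = 1896.92 C/mm


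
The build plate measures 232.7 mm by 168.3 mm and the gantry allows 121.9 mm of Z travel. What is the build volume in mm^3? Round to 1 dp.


V = 232.7 * 168.3 * 121.9 = 4774019.7 mm^3


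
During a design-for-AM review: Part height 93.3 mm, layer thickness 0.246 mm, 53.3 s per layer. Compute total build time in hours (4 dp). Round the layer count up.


Layers = ceil(93.3/0.246) = 380
t = 380 * 53.3 / 3600 = 5.6261 hrs


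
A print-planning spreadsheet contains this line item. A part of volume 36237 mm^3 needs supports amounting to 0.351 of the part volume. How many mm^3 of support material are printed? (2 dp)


V_support = 36237 * 0.351 = 12719.19 mm^3


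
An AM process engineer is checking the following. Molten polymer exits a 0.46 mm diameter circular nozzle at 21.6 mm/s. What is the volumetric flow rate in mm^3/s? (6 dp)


A = pi*(0.46/2)^2 = 0.16619025 mm^2
Q = 0.16619025 * 21.6 = 3.589709 mm^3/s


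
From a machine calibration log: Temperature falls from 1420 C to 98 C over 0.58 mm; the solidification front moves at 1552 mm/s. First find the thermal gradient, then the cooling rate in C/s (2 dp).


G = (1420-98)/0.58 = 2279.31034483 C/mm
CR = 2279.31034483 * 1552 = 3537489.66 C/s


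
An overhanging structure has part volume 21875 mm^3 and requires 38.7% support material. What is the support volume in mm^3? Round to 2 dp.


V_support = 21875 * 0.387 = 8465.63 mm^3


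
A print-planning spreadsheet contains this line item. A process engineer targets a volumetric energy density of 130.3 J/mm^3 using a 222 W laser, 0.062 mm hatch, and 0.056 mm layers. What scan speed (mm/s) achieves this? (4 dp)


v = 222 / (130.3*0.062*0.056) = 490.7144 mm/s


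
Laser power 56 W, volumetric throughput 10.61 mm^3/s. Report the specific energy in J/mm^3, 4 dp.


SE = 56 / 10.61 = 5.278 J/mm^3


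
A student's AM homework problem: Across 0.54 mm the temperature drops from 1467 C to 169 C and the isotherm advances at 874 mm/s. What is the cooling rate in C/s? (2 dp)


G = (1467-169)/0.54 = 2403.7037037 C/mm
CR = 2403.7037037 * 874 = 2100837.04 C/s


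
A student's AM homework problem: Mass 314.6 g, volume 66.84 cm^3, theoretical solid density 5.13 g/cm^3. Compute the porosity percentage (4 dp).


rho_part = 314.6 / 66.84 = 4.70676242 g/cm^3
Porosity = (1 - 4.70676242/5.13)*100 = 8.2502 %


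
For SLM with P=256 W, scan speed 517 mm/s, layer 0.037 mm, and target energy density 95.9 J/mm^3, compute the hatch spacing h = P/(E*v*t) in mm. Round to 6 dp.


h = 256 / (95.9*517*0.037) = 0.13955 mm


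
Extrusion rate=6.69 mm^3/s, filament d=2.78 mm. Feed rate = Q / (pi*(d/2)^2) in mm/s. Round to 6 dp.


A = pi*(2.78/2)^2 = 6.069871
v = 6.69 / 6.069871 = 1.102165 mm/s


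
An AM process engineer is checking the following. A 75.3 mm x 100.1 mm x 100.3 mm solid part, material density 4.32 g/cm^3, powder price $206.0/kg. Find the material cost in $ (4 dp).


V = 75.3 * 100.1 * 100.3 = 756014.259 mm^3 = 756.014259 cm^3
Mass = 756.014259 * 4.32 / 1000 = 3.2659816 kg
Cost = 3.2659816 * 206.0 = 672.7922 $


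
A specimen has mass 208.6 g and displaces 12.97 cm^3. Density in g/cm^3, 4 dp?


rho = 208.6 / 12.97 = 16.0833 g/cm^3


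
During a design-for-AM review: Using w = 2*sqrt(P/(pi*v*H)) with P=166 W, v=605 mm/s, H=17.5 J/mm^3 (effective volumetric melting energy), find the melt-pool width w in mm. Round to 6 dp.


w = 2*sqrt(166/(pi*605*17.5)) = 0.14129 mm


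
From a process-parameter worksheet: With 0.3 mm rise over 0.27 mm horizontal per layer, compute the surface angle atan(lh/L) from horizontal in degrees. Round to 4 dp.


angle = atan(0.3/0.27) = 48.0128 degrees


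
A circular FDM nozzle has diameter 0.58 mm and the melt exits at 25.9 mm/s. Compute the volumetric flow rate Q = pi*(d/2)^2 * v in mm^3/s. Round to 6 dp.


A = pi*(0.58/2)^2 = 0.26420794 mm^2
Q = 0.26420794 * 25.9 = 6.842986 mm^3/s


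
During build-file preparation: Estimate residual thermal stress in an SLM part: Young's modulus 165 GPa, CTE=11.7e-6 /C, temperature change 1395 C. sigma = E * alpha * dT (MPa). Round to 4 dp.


sigma = 165*1000 * 11.7e-6 * 1395 = 2693.0475 MPa


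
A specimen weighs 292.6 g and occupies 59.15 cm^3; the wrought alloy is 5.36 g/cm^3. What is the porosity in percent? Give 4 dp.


rho_part = 292.6 / 59.15 = 4.94674556 g/cm^3
Porosity = (1 - 4.94674556/5.36)*100 = 7.71 %


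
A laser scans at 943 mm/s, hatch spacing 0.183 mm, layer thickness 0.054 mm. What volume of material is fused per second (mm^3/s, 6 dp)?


Rate = 943 * 0.183 * 0.054 = 9.318726 mm^3/s


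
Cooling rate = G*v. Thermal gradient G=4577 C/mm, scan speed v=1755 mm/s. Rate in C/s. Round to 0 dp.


CR = 4577 * 1755 = 8032635 C/s


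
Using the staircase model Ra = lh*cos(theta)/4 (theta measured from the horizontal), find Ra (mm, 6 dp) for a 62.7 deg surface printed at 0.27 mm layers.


Ra = 0.27 * cos(62.7) / 4 = 0.030959 mm


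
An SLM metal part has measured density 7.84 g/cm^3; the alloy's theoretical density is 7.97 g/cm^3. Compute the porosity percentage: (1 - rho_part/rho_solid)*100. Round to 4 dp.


Porosity = (1-7.84/7.97)*100 = 1.6311 %


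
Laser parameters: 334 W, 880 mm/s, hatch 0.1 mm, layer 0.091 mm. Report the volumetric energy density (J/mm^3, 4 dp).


E = 334 / (880*0.1*0.091) = 41.7083 J/mm^3


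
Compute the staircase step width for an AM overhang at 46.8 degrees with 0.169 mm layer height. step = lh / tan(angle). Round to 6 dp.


step = 0.169 / tan(46.8) = 0.158702 mm


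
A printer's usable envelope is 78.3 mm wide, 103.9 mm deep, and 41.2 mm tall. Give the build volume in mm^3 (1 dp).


V = 78.3 * 103.9 * 41.2 = 335177.2 mm^3


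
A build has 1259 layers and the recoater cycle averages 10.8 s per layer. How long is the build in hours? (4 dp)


t = 1259 * 10.8 / 3600 = 3.777 hrs


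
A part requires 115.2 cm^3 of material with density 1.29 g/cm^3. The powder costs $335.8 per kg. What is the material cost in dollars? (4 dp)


Mass = 115.2*1.29/1000 = 0.148608 kg
Cost = 0.148608 * 335.8 = 49.9026 $


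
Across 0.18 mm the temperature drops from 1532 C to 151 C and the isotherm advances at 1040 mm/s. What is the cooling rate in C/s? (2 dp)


G = (1532-151)/0.18 = 7672.22222222 C/mm
CR = 7672.22222222 * 1040 = 7979111.11 C/s


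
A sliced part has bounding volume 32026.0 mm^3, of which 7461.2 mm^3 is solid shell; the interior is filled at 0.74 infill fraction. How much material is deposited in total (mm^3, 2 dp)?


V_infill = (32026.0 - 7461.2) * 0.74 = 18177.95
V_total = 7461.2 + 18177.95 = 25639.15 mm^3


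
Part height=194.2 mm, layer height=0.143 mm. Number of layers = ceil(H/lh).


Layers = ceil(194.2/0.143) = 1359


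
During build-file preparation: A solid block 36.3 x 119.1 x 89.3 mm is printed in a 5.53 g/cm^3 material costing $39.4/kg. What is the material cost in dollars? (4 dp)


V = 36.3 * 119.1 * 89.3 = 386073.369 mm^3 = 386.073369 cm^3
Mass = 386.073369 * 5.53 / 1000 = 2.13498573 kg
Cost = 2.13498573 * 39.4 = 84.1184 $


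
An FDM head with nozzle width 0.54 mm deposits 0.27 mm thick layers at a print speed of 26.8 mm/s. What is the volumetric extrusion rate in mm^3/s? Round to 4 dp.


Rate = 0.54 * 0.27 * 26.8 = 3.9074 mm^3/s


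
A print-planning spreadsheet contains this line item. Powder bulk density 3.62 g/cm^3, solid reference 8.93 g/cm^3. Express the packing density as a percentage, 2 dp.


Packing = (3.62/8.93)*100 = 40.54 %


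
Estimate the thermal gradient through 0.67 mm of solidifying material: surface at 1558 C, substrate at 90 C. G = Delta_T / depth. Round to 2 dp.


G = (1558-90)/0.67 = 2191.04 C/mm


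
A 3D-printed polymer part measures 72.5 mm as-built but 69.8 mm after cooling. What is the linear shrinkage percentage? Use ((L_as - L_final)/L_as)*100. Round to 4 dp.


Shrinkage = ((72.5-69.8)/72.5)*100 = 3.7241 %


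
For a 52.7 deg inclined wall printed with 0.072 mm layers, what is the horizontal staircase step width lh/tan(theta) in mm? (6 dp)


step = 0.072 / tan(52.7) = 0.054849 mm


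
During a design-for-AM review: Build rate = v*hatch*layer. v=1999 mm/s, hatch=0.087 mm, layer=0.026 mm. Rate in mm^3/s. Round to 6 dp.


Rate = 1999 * 0.087 * 0.026 = 4.521738 mm^3/s


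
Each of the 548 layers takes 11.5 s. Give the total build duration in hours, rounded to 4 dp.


t = 548 * 11.5 / 3600 = 1.7506 hrs


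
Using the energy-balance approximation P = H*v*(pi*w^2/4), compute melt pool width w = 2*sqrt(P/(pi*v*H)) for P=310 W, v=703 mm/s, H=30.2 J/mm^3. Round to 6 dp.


w = 2*sqrt(310/(pi*703*30.2)) = 0.13635 mm


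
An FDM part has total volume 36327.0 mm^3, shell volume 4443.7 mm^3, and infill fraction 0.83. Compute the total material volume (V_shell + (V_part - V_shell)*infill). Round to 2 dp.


V_infill = (36327.0 - 4443.7) * 0.83 = 26463.14
V_total = 4443.7 + 26463.14 = 30906.84 mm^3


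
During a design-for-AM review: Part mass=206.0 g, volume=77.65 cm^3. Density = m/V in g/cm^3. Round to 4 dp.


rho = 206.0 / 77.65 = 2.6529 g/cm^3


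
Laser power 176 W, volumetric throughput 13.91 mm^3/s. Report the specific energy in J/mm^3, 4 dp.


SE = 176 / 13.91 = 12.6528 J/mm^3


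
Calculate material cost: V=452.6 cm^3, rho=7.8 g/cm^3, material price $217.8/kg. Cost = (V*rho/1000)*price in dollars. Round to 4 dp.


Mass = 452.6*7.8/1000 = 3.53028 kg
Cost = 3.53028 * 217.8 = 768.895 $


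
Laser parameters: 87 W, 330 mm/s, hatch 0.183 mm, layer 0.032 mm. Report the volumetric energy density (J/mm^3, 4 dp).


E = 87 / (330*0.183*0.032) = 45.0199 J/mm^3


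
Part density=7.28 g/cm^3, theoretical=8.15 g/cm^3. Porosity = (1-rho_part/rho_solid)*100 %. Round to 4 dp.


Porosity = (1-7.28/8.15)*100 = 10.6748 %


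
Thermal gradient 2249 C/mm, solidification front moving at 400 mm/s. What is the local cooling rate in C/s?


CR = 2249 * 400 = 899600 C/s


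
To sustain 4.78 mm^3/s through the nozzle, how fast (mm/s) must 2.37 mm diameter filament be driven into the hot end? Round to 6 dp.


A = pi*(2.37/2)^2 = 4.411503
v = 4.78 / 4.411503 = 1.083531 mm/s


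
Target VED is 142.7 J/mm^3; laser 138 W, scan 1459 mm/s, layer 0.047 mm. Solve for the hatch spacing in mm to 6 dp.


h = 138 / (142.7*1459*0.047) = 0.014103 mm


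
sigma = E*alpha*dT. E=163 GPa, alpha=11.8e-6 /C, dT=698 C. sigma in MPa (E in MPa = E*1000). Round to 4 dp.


sigma = 163*1000 * 11.8e-6 * 698 = 1342.5332 MPa


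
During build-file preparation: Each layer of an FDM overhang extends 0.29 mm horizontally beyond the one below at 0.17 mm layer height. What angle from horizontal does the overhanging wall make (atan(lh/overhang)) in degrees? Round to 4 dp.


angle = atan(0.17/0.29) = 30.3791 degrees


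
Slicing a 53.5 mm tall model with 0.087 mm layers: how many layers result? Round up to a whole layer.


Layers = ceil(53.5/0.087) = 615


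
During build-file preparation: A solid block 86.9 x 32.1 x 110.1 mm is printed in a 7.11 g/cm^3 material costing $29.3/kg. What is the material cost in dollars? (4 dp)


V = 86.9 * 32.1 * 110.1 = 307122.849 mm^3 = 307.122849 cm^3
Mass = 307.122849 * 7.11 / 1000 = 2.18364346 kg
Cost = 2.18364346 * 29.3 = 63.9808 $


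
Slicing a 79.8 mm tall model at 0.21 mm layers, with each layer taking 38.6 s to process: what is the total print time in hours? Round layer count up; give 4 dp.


Layers = ceil(79.8/0.21) = 380
t = 380 * 38.6 / 3600 = 4.0744 hrs


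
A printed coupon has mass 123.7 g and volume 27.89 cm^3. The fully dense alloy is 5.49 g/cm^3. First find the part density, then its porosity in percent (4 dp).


rho_part = 123.7 / 27.89 = 4.43528146 g/cm^3
Porosity = (1 - 4.43528146/5.49)*100 = 19.2116 %


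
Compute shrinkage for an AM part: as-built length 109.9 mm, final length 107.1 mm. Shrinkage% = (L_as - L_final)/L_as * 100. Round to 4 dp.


Shrinkage = ((109.9-107.1)/109.9)*100 = 2.5478 %


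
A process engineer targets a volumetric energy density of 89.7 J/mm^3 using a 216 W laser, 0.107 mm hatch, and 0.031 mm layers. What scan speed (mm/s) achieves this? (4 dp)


v = 216 / (89.7*0.107*0.031) = 725.9653 mm/s


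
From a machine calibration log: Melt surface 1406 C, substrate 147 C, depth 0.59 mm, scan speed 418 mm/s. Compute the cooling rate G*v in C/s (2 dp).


G = (1406-147)/0.59 = 2133.89830508 C/mm
CR = 2133.89830508 * 418 = 891969.49 C/s


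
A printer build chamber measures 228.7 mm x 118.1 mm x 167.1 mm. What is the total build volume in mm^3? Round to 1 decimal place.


V = 228.7 * 118.1 * 167.1 = 4513282.4 mm^3


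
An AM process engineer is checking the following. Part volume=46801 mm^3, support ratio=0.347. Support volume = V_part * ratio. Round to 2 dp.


V_support = 46801 * 0.347 = 16239.95 mm^3


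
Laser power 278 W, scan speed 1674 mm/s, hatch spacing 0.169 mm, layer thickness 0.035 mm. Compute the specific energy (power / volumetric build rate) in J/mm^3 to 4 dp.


Build rate = 1674 * 0.169 * 0.035 = 9.90171 mm^3/s
SE = 278 / 9.90171 = 28.076 J/mm^3


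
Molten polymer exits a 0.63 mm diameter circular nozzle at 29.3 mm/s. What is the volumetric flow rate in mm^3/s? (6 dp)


A = pi*(0.63/2)^2 = 0.31172453 mm^2
Q = 0.31172453 * 29.3 = 9.133529 mm^3/s


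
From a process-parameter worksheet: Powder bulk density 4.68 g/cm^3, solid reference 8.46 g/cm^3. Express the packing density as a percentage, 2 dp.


Packing = (4.68/8.46)*100 = 55.32 %


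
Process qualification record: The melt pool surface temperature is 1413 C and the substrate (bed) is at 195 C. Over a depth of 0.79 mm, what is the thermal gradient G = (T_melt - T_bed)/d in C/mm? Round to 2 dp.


G = (1413-195)/0.79 = 1541.77 C/mm


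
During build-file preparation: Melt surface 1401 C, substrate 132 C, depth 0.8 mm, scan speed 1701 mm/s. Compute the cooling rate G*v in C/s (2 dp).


G = (1401-132)/0.8 = 1586.25 C/mm
CR = 1586.25 * 1701 = 2698211.25 C/s


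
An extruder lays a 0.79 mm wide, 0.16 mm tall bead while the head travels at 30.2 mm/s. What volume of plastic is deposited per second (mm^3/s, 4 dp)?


Rate = 0.79 * 0.16 * 30.2 = 3.8173 mm^3/s


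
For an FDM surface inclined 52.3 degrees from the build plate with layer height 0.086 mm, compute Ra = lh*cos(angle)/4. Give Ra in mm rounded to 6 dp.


Ra = 0.086 * cos(52.3) / 4 = 0.013148 mm


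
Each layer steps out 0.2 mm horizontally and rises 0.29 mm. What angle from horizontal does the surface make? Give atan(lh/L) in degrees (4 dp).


angle = atan(0.29/0.2) = 55.4077 degrees


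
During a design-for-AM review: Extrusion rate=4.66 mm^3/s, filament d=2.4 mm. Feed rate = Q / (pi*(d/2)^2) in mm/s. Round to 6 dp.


A = pi*(2.4/2)^2 = 4.523893
v = 4.66 / 4.523893 = 1.030086 mm/s


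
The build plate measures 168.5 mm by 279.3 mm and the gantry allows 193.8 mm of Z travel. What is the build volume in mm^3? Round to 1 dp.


V = 168.5 * 279.3 * 193.8 = 9120625.3 mm^3


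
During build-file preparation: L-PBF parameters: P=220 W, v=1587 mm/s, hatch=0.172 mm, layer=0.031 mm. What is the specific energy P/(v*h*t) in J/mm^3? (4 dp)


Build rate = 1587 * 0.172 * 0.031 = 8.461884 mm^3/s
SE = 220 / 8.461884 = 25.9989 J/mm^3


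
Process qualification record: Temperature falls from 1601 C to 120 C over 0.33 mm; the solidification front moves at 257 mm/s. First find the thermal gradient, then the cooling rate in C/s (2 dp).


G = (1601-120)/0.33 = 4487.87878788 C/mm
CR = 4487.87878788 * 257 = 1153384.85 C/s


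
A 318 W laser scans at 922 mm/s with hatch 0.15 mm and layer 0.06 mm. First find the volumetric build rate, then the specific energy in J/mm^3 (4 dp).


Build rate = 922 * 0.15 * 0.06 = 8.298 mm^3/s
SE = 318 / 8.298 = 38.3225 J/mm^3


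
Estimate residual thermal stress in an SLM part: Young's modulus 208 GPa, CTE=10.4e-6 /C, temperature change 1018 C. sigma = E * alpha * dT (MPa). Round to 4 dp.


sigma = 208*1000 * 10.4e-6 * 1018 = 2202.1376 MPa


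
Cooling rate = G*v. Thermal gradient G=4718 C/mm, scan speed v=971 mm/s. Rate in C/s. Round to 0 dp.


CR = 4718 * 971 = 4581178 C/s


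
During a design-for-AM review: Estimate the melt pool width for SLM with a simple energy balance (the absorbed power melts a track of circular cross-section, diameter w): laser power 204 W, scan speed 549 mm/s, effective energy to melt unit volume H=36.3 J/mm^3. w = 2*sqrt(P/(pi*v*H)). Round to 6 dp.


w = 2*sqrt(204/(pi*549*36.3)) = 0.114164 mm


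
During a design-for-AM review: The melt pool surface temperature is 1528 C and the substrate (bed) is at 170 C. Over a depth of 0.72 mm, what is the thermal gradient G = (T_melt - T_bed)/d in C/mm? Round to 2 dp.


G = (1528-170)/0.72 = 1886.11 C/mm


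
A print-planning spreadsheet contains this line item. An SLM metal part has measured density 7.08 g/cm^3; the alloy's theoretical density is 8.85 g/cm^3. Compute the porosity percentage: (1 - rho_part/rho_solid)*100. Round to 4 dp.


Porosity = (1-7.08/8.85)*100 = 20.0 %


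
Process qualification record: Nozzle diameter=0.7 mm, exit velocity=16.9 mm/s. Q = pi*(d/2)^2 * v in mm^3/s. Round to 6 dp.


A = pi*(0.7/2)^2 = 0.3848451 mm^2
Q = 0.3848451 * 16.9 = 6.503882 mm^3/s


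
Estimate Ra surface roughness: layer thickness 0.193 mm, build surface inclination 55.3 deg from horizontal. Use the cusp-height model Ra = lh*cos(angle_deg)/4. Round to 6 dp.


Ra = 0.193 * cos(55.3) / 4 = 0.027468 mm


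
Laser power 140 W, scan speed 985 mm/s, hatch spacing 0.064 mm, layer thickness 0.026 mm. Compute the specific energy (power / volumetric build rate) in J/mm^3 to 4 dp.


Build rate = 985 * 0.064 * 0.026 = 1.63904 mm^3/s
SE = 140 / 1.63904 = 85.4159 J/mm^3


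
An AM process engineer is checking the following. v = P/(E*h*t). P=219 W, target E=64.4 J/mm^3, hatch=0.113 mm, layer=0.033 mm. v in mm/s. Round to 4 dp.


v = 219 / (64.4*0.113*0.033) = 911.9392 mm/s


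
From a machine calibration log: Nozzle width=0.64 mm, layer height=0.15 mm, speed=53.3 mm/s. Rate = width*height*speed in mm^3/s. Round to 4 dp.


Rate = 0.64 * 0.15 * 53.3 = 5.1168 mm^3/s


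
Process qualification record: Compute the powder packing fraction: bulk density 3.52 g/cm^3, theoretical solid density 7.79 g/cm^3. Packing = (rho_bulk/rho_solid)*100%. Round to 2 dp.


Packing = (3.52/7.79)*100 = 45.19 %


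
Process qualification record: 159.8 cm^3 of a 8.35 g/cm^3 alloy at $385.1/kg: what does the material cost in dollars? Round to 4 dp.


Mass = 159.8*8.35/1000 = 1.33433 kg
Cost = 1.33433 * 385.1 = 513.8505 $


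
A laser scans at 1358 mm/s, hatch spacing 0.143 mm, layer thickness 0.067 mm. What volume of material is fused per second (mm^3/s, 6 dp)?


Rate = 1358 * 0.143 * 0.067 = 13.010998 mm^3/s


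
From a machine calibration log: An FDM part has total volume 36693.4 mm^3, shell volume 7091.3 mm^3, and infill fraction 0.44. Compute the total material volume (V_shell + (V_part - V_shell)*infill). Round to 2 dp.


V_infill = (36693.4 - 7091.3) * 0.44 = 13024.92
V_total = 7091.3 + 13024.92 = 20116.22 mm^3


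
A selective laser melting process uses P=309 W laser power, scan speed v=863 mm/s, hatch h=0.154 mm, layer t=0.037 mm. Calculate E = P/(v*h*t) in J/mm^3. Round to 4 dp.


E = 309 / (863*0.154*0.037) = 62.8384 J/mm^3


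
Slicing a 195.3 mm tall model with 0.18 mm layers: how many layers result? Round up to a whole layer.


Layers = ceil(195.3/0.18) = 1085


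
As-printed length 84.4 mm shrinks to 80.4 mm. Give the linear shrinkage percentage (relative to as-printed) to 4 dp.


Shrinkage = ((84.4-80.4)/84.4)*100 = 4.7393 %


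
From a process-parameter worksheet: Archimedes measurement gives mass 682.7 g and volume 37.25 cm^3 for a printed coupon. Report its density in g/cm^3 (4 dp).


rho = 682.7 / 37.25 = 18.3275 g/cm^3


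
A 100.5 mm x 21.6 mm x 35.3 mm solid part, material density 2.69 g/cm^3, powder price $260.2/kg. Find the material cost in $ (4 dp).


V = 100.5 * 21.6 * 35.3 = 76629.24 mm^3 = 76.62924 cm^3
Mass = 76.62924 * 2.69 / 1000 = 0.20613266 kg
Cost = 0.20613266 * 260.2 = 53.6357 $


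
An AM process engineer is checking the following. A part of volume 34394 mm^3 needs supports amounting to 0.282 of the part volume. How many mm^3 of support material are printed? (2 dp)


V_support = 34394 * 0.282 = 9699.11 mm^3


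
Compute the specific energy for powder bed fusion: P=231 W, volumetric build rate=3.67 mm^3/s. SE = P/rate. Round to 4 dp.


SE = 231 / 3.67 = 62.9428 J/mm^3


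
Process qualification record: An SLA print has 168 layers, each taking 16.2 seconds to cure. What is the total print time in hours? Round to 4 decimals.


t = 168 * 16.2 / 3600 = 0.756 hrs


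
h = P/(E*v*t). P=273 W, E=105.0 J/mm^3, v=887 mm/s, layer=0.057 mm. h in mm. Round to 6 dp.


h = 273 / (105.0*887*0.057) = 0.051425 mm


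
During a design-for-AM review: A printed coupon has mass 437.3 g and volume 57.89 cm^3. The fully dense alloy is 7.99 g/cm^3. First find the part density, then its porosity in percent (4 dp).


rho_part = 437.3 / 57.89 = 7.55398169 g/cm^3
Porosity = (1 - 7.55398169/7.99)*100 = 5.4571 %


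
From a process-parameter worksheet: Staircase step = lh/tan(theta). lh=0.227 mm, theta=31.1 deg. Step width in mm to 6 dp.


step = 0.227 / tan(31.1) = 0.376302 mm


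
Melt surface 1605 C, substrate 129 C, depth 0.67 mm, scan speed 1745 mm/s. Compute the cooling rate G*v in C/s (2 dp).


G = (1605-129)/0.67 = 2202.98507463 C/mm
CR = 2202.98507463 * 1745 = 3844208.96 C/s


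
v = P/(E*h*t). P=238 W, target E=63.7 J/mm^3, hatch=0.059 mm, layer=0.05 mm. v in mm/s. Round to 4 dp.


v = 238 / (63.7*0.059*0.05) = 1266.5301 mm/s


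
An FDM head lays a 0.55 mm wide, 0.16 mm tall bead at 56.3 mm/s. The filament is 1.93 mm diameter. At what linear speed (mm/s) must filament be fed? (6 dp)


Q = 0.55 * 0.16 * 56.3 = 4.9544 mm^3/s
A_fil = pi*(1.93/2)^2 = 2.92552962 mm^2
v_feed = 4.9544 / 2.92552962 = 1.693505 mm/s


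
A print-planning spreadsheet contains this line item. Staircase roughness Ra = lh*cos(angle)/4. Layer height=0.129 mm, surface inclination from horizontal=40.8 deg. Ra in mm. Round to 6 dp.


Ra = 0.129 * cos(40.8) / 4 = 0.024413 mm


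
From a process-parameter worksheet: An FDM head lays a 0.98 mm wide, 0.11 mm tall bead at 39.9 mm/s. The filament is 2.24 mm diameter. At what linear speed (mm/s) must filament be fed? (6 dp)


Q = 0.98 * 0.11 * 39.9 = 4.30122 mm^3/s
A_fil = pi*(2.24/2)^2 = 3.94081382 mm^2
v_feed = 4.30122 / 3.94081382 = 1.091455 mm/s


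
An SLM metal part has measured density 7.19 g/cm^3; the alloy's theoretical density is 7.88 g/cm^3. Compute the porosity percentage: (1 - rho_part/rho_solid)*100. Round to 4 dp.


Porosity = (1-7.19/7.88)*100 = 8.7563 %


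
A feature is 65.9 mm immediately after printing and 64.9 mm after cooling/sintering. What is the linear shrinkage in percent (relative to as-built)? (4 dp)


Shrinkage = ((65.9-64.9)/65.9)*100 = 1.5175 %


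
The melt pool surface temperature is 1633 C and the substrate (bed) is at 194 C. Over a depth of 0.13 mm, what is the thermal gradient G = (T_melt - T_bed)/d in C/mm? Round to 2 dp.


G = (1633-194)/0.13 = 11069.23 C/mm


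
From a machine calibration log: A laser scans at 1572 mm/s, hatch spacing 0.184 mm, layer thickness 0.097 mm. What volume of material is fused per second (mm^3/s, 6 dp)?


Rate = 1572 * 0.184 * 0.097 = 28.057056 mm^3/s


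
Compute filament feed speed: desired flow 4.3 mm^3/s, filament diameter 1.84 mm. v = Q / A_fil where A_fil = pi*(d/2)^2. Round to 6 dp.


A = pi*(1.84/2)^2 = 2.659044
v = 4.3 / 2.659044 = 1.617123 mm/s


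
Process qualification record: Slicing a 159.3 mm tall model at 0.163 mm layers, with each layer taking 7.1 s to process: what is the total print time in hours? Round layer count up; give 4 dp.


Layers = ceil(159.3/0.163) = 978
t = 978 * 7.1 / 3600 = 1.9288 hrs


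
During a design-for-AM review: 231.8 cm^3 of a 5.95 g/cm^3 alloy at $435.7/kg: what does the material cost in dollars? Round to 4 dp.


Mass = 231.8*5.95/1000 = 1.37921 kg
Cost = 1.37921 * 435.7 = 600.9218 $


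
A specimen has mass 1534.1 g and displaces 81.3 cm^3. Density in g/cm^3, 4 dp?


rho = 1534.1 / 81.3 = 18.8696 g/cm^3


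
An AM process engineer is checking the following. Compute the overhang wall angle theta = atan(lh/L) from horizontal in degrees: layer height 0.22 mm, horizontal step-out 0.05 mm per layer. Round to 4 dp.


angle = atan(0.22/0.05) = 77.1957 degrees


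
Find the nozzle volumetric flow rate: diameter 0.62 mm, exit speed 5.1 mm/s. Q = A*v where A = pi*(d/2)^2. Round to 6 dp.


A = pi*(0.62/2)^2 = 0.30190705 mm^2
Q = 0.30190705 * 5.1 = 1.539726 mm^3/s


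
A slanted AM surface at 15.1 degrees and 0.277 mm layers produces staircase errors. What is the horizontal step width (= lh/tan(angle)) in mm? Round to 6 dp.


step = 0.277 / tan(15.1) = 1.026608 mm


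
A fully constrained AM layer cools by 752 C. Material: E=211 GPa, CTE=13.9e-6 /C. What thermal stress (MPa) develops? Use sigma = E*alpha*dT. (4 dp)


sigma = 211*1000 * 13.9e-6 * 752 = 2205.5408 MPa


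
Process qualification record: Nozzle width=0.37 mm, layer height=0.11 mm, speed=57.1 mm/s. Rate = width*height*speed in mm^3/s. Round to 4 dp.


Rate = 0.37 * 0.11 * 57.1 = 2.324 mm^3/s


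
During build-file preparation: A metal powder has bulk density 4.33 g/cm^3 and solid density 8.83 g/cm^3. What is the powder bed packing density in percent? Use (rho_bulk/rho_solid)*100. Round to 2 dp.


Packing = (4.33/8.83)*100 = 49.04 %


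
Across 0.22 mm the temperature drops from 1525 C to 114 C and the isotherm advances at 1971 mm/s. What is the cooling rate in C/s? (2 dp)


G = (1525-114)/0.22 = 6413.63636364 C/mm
CR = 6413.63636364 * 1971 = 12641277.27 C/s


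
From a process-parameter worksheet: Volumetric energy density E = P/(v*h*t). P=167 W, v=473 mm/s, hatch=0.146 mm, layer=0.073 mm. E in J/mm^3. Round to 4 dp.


E = 167 / (473*0.146*0.073) = 33.1268 J/mm^3


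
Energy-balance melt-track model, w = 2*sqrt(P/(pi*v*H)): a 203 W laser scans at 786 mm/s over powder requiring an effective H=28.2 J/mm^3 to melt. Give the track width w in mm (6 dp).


w = 2*sqrt(203/(pi*786*28.2)) = 0.107986 mm


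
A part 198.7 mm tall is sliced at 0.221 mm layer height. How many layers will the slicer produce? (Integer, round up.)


Layers = ceil(198.7/0.221) = 900


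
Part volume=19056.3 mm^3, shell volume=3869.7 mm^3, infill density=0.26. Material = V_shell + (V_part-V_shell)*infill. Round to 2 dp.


V_infill = (19056.3 - 3869.7) * 0.26 = 3948.52
V_total = 3869.7 + 3948.52 = 7818.22 mm^3


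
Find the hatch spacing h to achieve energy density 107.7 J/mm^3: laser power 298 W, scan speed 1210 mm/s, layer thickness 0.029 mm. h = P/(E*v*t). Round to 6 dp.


h = 298 / (107.7*1210*0.029) = 0.078853 mm


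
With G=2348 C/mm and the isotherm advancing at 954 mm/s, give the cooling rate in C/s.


CR = 2348 * 954 = 2239992 C/s


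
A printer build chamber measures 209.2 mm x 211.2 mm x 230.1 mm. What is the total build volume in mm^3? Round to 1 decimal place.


V = 209.2 * 211.2 * 230.1 = 10166517.5 mm^3


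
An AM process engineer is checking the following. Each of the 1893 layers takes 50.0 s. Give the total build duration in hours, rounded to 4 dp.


t = 1893 * 50.0 / 3600 = 26.2917 hrs


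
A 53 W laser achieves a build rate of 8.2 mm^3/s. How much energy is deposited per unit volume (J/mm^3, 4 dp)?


SE = 53 / 8.2 = 6.4634 J/mm^3
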